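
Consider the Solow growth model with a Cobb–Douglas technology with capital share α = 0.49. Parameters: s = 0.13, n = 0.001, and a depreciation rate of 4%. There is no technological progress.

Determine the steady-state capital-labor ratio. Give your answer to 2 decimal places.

At the steady state, Δk = 0, so s·k^α = (n + δ)·k.
Rearranging, k^(1−α) = s / (n + δ).
k^0.51 = 0.13 / (0.001 + 0.040) = 0.13 / 0.041 = 3.1707
k* = 3.1707^(1/0.51) ≈ 9.6085

k* = 9.61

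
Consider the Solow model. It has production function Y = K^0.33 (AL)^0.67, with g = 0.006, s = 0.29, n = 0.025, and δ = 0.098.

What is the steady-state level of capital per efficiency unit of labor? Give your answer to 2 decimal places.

In steady state, investment equals break-even investment: s·k^α = (n + g + δ)·k.
Rearranging, k^(1−α) = s / (n + g + δ).
k^0.67 = 0.29 / (0.025 + 0.006 + 0.098) = 0.29 / 0.129 = 2.2481
k* = 2.2481^(1/0.67) ≈ 3.3504

k* ≈ 3.35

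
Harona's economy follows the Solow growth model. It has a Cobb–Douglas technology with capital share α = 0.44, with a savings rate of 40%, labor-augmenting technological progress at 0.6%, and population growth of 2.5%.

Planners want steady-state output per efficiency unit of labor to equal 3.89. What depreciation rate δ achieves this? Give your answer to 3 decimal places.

At the steady state, Δk = 0, so s·k^α = (n + g + δ)·k.
Since y* = [s/(n + g + δ)]^(α/(1−α)), we have s/(n + g + δ) = (y*)^((1−α)/α) = 3.89^1.2727 = 5.6342.
Therefore n + g + δ = s / 5.6342 = 0.40 / 5.6342 = 0.0710, so δ = 0.0710 − 0.031 = 0.0400.

δ ≈ 0.040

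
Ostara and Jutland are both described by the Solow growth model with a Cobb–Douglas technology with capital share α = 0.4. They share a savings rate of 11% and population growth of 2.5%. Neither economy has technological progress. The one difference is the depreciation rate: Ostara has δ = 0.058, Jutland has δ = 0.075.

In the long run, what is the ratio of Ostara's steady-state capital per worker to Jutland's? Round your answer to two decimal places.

k*_O / k*_J ≈ 1.36

Steady-state k* = [s/(n + δ)]^(1/(1−α)), so the ratio is [ (s_O/(n + δ)_O) / (s_J/(n + δ)_J) ]^1.6667.
s_O/(n + δ)_O = 0.11/0.083 = 1.3253; s_J/(n + δ)_J = 0.11/0.100 = 1.1000.
Ratio = (1.3253/1.1000)^1.6667 = 1.2048^1.6667 ≈ 1.3641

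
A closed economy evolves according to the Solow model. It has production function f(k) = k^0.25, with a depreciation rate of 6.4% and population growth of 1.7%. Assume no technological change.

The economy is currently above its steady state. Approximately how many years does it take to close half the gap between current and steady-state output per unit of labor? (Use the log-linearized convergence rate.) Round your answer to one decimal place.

t_½ ≈ 11.4 years

Near the steady state the convergence rate is λ = (1 − α)(n + δ).
λ = (1 − 0.25) × 0.081 = 0.75 × 0.081 = 0.06075
Half-life = ln 2 / λ = 0.6931 / 0.06075 ≈ 11.41 years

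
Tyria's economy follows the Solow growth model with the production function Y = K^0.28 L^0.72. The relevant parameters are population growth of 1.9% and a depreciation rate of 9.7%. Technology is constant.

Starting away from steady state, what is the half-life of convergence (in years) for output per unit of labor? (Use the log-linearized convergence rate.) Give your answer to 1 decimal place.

t_½ ≈ 8.3 years

Near the steady state the convergence rate is λ = (1 − α)(n + δ).
λ = (1 − 0.28) × 0.116 = 0.72 × 0.116 = 0.08352
Half-life = ln 2 / λ = 0.6931 / 0.08352 ≈ 8.30 years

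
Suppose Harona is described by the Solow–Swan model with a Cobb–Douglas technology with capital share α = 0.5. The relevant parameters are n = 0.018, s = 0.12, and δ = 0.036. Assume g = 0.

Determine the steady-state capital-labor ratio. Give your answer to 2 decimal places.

k* ≈ 4.94

In steady state, investment equals break-even investment: s·k^α = (n + δ)·k.
Dividing both sides by k: k^(1−α) = s / (n + δ).
k^0.5 = 0.12 / (0.018 + 0.036) = 0.12 / 0.054 = 2.2222
k* = 2.2222^(1/0.5) ≈ 4.9382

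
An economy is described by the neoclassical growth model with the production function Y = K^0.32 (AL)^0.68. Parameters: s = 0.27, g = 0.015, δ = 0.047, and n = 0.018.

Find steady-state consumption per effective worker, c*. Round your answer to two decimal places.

Steady state requires s·f(k) = (n + g + δ)·k, i.e. s·k^α = (n + g + δ)·k.
Dividing both sides by k: k^(1−α) = s / (n + g + δ).
k^0.68 = 0.27 / (0.018 + 0.015 + 0.047) = 0.27 / 0.080 = 3.3750
k* = 3.3750^(1/0.68) ≈ 5.9824
y* = (k*)^α = 5.9824^0.32 ≈ 1.7726
c* = (1 − s)·y* = (1 − 0.27) × 1.7726 ≈ 1.2940

c* ≈ 1.29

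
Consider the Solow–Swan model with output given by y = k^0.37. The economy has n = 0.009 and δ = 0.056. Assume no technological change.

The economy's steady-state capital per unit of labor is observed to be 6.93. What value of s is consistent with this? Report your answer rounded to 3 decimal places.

Steady state requires s·f(k) = (n + δ)·k, i.e. s·k^α = (n + δ)·k.
So s / (n + δ) = (k*)^(1−α) = 6.93^0.63 = 3.3858.
Therefore s = 3.3858 × (n + δ) = 3.3858 × 0.065 = 0.2201.

s ≈ 0.220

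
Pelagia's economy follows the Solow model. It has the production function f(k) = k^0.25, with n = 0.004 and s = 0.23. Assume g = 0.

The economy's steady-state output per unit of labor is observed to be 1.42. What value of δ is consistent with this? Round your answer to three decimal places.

Steady state requires s·f(k) = (n + δ)·k, i.e. s·k^α = (n + δ)·k.
Since y* = [s/(n + δ)]^(α/(1−α)), we have s/(n + δ) = (y*)^((1−α)/α) = 1.42^3 = 2.8633.
Therefore n + δ = s / 2.8633 = 0.23 / 2.8633 = 0.0803, so δ = 0.0803 − 0.004 = 0.0763.

δ ≈ 0.076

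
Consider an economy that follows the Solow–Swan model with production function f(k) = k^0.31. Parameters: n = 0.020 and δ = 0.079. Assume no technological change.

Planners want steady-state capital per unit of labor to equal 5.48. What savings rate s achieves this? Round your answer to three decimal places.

In steady state, investment equals break-even investment: s·k^α = (n + δ)·k.
So s / (n + δ) = (k*)^(1−α) = 5.48^0.69 = 3.2341.
Therefore s = 3.2341 × (n + δ) = 3.2341 × 0.099 = 0.3202.

s ≈ 0.320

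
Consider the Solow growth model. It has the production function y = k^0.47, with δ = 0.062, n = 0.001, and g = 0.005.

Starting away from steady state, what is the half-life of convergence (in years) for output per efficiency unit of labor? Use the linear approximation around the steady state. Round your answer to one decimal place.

t_½ ≈ 19.2 years

Near the steady state the convergence rate is λ = (1 − α)(n + g + δ).
λ = (1 − 0.47) × 0.068 = 0.53 × 0.068 = 0.03604
Half-life = ln 2 / λ = 0.6931 / 0.03604 ≈ 19.23 years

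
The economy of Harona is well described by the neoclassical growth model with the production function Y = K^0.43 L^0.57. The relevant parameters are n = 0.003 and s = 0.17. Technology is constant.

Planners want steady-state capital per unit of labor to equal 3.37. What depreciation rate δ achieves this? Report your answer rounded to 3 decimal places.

δ ≈ 0.082

At the steady state, Δk = 0, so s·k^α = (n + δ)·k.
So s / (n + δ) = (k*)^(1−α) = 3.37^0.57 = 1.9987.
Therefore n + δ = s / 1.9987 = 0.17 / 1.9987 = 0.0851, so δ = 0.0851 − 0.003 = 0.0821.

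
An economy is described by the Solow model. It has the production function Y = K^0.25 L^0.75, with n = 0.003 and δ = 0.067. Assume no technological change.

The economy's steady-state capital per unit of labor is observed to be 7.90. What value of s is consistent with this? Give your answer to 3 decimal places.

s ≈ 0.330

In steady state, investment equals break-even investment: s·k^α = (n + δ)·k.
So s / (n + δ) = (k*)^(1−α) = 7.90^0.75 = 4.7122.
Therefore s = 4.7122 × (n + δ) = 4.7122 × 0.070 = 0.3299.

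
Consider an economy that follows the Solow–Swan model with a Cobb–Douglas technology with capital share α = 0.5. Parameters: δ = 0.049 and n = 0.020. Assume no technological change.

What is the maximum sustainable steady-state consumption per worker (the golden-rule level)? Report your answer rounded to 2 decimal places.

At the golden rule, f'(k) = n + δ, so α·k^(α−1) = n + δ and k_gold = (α/(n + δ))^(1/(1−α)).
k_gold = (0.5/0.069)^(1/0.5) = 7.2464^2 ≈ 52.5103
c_gold = f(k_gold) − (n + δ)·k_gold = 7.2464 − 0.069×52.5103 ≈ 3.6232

c_gold ≈ 3.62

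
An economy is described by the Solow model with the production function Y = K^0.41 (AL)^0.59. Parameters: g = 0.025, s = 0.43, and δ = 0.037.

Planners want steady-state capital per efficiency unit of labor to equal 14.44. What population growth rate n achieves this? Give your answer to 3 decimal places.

At the steady state, Δk = 0, so s·k^α = (n + g + δ)·k.
So s / (n + g + δ) = (k*)^(1−α) = 14.44^0.59 = 4.8322.
Therefore n + g + δ = s / 4.8322 = 0.43 / 4.8322 = 0.0890, so n = 0.0890 − 0.062 = 0.0270.

n ≈ 0.027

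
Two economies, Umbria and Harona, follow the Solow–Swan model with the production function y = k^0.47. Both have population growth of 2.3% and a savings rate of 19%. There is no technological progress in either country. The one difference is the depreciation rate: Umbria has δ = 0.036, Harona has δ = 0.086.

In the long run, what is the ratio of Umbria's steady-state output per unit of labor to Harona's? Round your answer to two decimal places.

Steady-state y* = [s/(n + δ)]^(α/(1−α)), so the ratio is [ (s_U/(n + δ)_U) / (s_H/(n + δ)_H) ]^0.8868.
s_U/(n + δ)_U = 0.19/0.059 = 3.2203; s_H/(n + δ)_H = 0.19/0.109 = 1.7431.
Ratio = (3.2203/1.7431)^0.8868 = 1.8475^0.8868 ≈ 1.7235

y*_U / y*_H ≈ 1.72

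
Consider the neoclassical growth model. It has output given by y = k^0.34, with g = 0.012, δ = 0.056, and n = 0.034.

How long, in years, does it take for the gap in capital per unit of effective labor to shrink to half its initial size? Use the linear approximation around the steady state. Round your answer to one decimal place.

Near the steady state the convergence rate is λ = (1 − α)(n + g + δ).
λ = (1 − 0.34) × 0.102 = 0.66 × 0.102 = 0.06732
Half-life = ln 2 / λ = 0.6931 / 0.06732 ≈ 10.30 years

half-life ≈ 10.3 years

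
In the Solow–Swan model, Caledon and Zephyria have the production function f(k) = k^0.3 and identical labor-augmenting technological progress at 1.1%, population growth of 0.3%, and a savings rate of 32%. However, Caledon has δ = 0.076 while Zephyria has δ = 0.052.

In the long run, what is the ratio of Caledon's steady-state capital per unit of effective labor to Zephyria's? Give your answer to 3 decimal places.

k*_C / k*_Z ≈ 0.642

Steady-state k* = [s/(n + g + δ)]^(1/(1−α)), so the ratio is [ (s_C/(n + g + δ)_C) / (s_Z/(n + g + δ)_Z) ]^1.4286.
s_C/(n + g + δ)_C = 0.32/0.090 = 3.5556; s_Z/(n + g + δ)_Z = 0.32/0.066 = 4.8485.
Ratio = (3.5556/4.8485)^1.4286 = 0.7333^1.4286 ≈ 0.6420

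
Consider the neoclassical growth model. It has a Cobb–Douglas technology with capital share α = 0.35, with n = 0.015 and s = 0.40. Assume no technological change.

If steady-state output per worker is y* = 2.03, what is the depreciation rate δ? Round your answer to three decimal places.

δ ≈ 0.092

At the steady state, Δk = 0, so s·k^α = (n + δ)·k.
Since y* = [s/(n + δ)]^(α/(1−α)), we have s/(n + δ) = (y*)^((1−α)/α) = 2.03^1.8571 = 3.7244.
Therefore n + δ = s / 3.7244 = 0.40 / 3.7244 = 0.1074, so δ = 0.1074 − 0.015 = 0.0924.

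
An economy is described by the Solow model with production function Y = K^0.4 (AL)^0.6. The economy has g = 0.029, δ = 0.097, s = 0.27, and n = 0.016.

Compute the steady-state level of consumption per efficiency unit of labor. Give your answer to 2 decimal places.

At the steady state, Δk = 0, so s·k^α = (n + g + δ)·k.
Dividing both sides by k: k^(1−α) = s / (n + g + δ).
k^0.6 = 0.27 / (0.016 + 0.029 + 0.097) = 0.27 / 0.142 = 1.9014
k* = 1.9014^(1/0.6) ≈ 2.9182
y* = (k*)^α = 2.9182^0.4 ≈ 1.5348
c* = (1 − s)·y* = (1 − 0.27) × 1.5348 ≈ 1.1204

c* = 1.12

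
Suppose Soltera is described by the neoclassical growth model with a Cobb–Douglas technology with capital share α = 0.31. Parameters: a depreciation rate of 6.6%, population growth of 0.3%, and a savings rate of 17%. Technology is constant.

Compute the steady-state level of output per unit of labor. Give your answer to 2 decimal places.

y* ≈ 1.50

Steady state requires s·f(k) = (n + δ)·k, i.e. s·k^α = (n + δ)·k.
Rearranging, k^(1−α) = s / (n + δ).
k^0.69 = 0.17 / (0.003 + 0.066) = 0.17 / 0.069 = 2.4638
k* = 2.4638^(1/0.69) ≈ 3.6944
y* = (k*)^α = 3.6944^0.31 ≈ 1.4995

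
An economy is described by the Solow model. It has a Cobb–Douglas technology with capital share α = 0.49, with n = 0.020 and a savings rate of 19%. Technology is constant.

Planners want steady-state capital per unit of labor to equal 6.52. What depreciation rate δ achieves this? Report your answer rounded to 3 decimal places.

At the steady state, Δk = 0, so s·k^α = (n + δ)·k.
So s / (n + δ) = (k*)^(1−α) = 6.52^0.51 = 2.6018.
Therefore n + δ = s / 2.6018 = 0.19 / 2.6018 = 0.0730, so δ = 0.0730 − 0.020 = 0.0530.

δ ≈ 0.053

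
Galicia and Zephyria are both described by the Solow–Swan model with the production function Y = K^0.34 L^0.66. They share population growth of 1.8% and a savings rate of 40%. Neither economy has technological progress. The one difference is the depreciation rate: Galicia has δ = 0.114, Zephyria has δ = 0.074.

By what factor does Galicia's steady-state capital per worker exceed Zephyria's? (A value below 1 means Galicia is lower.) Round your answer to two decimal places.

ratio ≈ 0.58

Steady-state k* = [s/(n + δ)]^(1/(1−α)), so the ratio is [ (s_G/(n + δ)_G) / (s_Z/(n + δ)_Z) ]^1.5152.
s_G/(n + δ)_G = 0.40/0.132 = 3.0303; s_Z/(n + δ)_Z = 0.40/0.092 = 4.3478.
Ratio = (3.0303/4.3478)^1.5152 = 0.6970^1.5152 ≈ 0.5787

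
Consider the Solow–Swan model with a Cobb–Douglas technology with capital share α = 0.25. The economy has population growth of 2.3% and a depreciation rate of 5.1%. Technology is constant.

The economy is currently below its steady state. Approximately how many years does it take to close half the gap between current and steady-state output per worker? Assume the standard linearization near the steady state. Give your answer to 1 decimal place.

half-life ≈ 12.5 years

Near the steady state the convergence rate is λ = (1 − α)(n + δ).
λ = (1 − 0.25) × 0.074 = 0.75 × 0.074 = 0.0555
Half-life = ln 2 / λ = 0.6931 / 0.0555 ≈ 12.49 years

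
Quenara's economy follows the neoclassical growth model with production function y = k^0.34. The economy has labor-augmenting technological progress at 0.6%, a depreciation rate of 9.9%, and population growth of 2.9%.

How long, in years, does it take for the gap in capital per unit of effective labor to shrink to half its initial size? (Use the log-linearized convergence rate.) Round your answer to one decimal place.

Near the steady state the convergence rate is λ = (1 − α)(n + g + δ).
λ = (1 − 0.34) × 0.134 = 0.66 × 0.134 = 0.08844
Half-life = ln 2 / λ = 0.6931 / 0.08844 ≈ 7.84 years

half-life ≈ 7.8 years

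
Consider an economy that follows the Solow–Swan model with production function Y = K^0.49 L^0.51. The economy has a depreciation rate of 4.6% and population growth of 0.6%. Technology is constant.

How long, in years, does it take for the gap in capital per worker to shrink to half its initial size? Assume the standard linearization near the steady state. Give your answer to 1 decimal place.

half-life ≈ 26.1 years

Near the steady state the convergence rate is λ = (1 − α)(n + δ).
λ = (1 − 0.49) × 0.052 = 0.51 × 0.052 = 0.02652
Half-life = ln 2 / λ = 0.6931 / 0.02652 ≈ 26.13 years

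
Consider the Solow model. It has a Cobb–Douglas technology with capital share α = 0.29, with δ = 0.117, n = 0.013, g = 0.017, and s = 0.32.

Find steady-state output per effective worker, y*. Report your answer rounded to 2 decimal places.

In steady state, investment equals break-even investment: s·k^α = (n + g + δ)·k.
Dividing both sides by k: k^(1−α) = s / (n + g + δ).
k^0.71 = 0.32 / (0.013 + 0.017 + 0.117) = 0.32 / 0.147 = 2.1769
k* = 2.1769^(1/0.71) ≈ 2.9911
y* = (k*)^α = 2.9911^0.29 ≈ 1.3740

y* ≈ 1.37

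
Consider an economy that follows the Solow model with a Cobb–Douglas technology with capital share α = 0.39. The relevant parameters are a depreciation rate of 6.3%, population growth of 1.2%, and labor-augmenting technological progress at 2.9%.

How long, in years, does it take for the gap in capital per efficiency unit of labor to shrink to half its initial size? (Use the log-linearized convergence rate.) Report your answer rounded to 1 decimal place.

Near the steady state the convergence rate is λ = (1 − α)(n + g + δ).
λ = (1 − 0.39) × 0.104 = 0.61 × 0.104 = 0.06344
Half-life = ln 2 / λ = 0.6931 / 0.06344 ≈ 10.93 years

t_½ ≈ 10.9 years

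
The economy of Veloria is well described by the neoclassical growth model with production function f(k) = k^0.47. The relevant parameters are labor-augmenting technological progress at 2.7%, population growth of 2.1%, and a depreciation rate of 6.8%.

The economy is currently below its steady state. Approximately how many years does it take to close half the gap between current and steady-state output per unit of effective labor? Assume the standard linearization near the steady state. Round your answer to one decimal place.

about 11.3 years

Near the steady state the convergence rate is λ = (1 − α)(n + g + δ).
λ = (1 − 0.47) × 0.116 = 0.53 × 0.116 = 0.06148
Half-life = ln 2 / λ = 0.6931 / 0.06148 ≈ 11.27 years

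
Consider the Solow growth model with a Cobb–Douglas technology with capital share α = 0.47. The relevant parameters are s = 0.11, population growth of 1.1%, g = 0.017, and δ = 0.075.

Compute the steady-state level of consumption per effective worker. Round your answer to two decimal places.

c* = 0.94

Steady state requires s·f(k) = (n + g + δ)·k, i.e. s·k^α = (n + g + δ)·k.
Dividing both sides by k: k^(1−α) = s / (n + g + δ).
k^0.53 = 0.11 / (0.011 + 0.017 + 0.075) = 0.11 / 0.103 = 1.0680
k* = 1.0680^(1/0.53) ≈ 1.1322
y* = (k*)^α = 1.1322^0.47 ≈ 1.0601
c* = (1 − s)·y* = (1 − 0.11) × 1.0601 ≈ 0.9435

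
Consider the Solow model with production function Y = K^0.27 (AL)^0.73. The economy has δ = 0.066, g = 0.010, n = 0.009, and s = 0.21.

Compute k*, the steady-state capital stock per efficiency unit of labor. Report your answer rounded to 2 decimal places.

Steady state requires s·f(k) = (n + g + δ)·k, i.e. s·k^α = (n + g + δ)·k.
Dividing both sides by k: k^(1−α) = s / (n + g + δ).
k^0.73 = 0.21 / (0.009 + 0.010 + 0.066) = 0.21 / 0.085 = 2.4706
k* = 2.4706^(1/0.73) ≈ 3.4521

k* ≈ 3.45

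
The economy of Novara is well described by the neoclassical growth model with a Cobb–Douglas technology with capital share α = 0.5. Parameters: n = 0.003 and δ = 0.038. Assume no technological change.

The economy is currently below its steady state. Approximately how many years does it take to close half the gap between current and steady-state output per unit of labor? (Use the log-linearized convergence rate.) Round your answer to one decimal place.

t_½ ≈ 33.8 years

Near the steady state the convergence rate is λ = (1 − α)(n + δ).
λ = (1 − 0.5) × 0.041 = 0.5 × 0.041 = 0.0205
Half-life = ln 2 / λ = 0.6931 / 0.0205 ≈ 33.81 years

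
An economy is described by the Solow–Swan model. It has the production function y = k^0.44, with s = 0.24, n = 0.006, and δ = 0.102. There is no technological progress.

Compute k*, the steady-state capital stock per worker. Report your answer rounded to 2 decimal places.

k* ≈ 4.16

In steady state, investment equals break-even investment: s·k^α = (n + δ)·k.
Dividing both sides by k: k^(1−α) = s / (n + δ).
k^0.56 = 0.24 / (0.006 + 0.102) = 0.24 / 0.108 = 2.2222
k* = 2.2222^(1/0.56) ≈ 4.1616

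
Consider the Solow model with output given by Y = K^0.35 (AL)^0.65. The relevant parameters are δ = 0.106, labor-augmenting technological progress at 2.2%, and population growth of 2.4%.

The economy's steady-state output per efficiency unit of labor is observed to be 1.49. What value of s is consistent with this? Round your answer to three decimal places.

In steady state, investment equals break-even investment: s·k^α = (n + g + δ)·k.
Since y* = [s/(n + g + δ)]^(α/(1−α)), we have s/(n + g + δ) = (y*)^((1−α)/α) = 1.49^1.8571 = 2.0971.
Therefore s = 2.0971 × (n + g + δ) = 2.0971 × 0.152 = 0.3188.

s ≈ 0.319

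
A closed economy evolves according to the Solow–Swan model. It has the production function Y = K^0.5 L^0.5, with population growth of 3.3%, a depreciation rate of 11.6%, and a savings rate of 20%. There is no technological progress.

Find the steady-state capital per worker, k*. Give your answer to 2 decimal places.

k* = 1.80

In steady state, investment equals break-even investment: s·k^α = (n + δ)·k.
Rearranging, k^(1−α) = s / (n + δ).
k^0.5 = 0.20 / (0.033 + 0.116) = 0.20 / 0.149 = 1.3423
k* = 1.3423^(1/0.5) ≈ 1.8018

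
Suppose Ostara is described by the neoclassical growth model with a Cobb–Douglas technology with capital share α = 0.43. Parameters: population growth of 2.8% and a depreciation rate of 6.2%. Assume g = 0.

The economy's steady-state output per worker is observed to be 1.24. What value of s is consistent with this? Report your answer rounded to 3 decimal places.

s ≈ 0.120

Steady state requires s·f(k) = (n + δ)·k, i.e. s·k^α = (n + δ)·k.
Since y* = [s/(n + δ)]^(α/(1−α)), we have s/(n + δ) = (y*)^((1−α)/α) = 1.24^1.3256 = 1.3300.
Therefore s = 1.3300 × (n + δ) = 1.3300 × 0.090 = 0.1197.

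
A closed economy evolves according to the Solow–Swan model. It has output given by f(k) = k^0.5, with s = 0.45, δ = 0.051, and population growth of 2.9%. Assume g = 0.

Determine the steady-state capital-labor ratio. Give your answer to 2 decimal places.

k* ≈ 31.64

Steady state requires s·f(k) = (n + δ)·k, i.e. s·k^α = (n + δ)·k.
Dividing both sides by k: k^(1−α) = s / (n + δ).
k^0.5 = 0.45 / (0.029 + 0.051) = 0.45 / 0.080 = 5.6250
k* = 5.6250^(1/0.5) ≈ 31.6406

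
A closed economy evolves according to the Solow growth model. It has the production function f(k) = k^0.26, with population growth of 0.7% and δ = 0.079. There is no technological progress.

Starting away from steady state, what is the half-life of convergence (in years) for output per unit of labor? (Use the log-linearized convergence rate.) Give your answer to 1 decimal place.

Near the steady state the convergence rate is λ = (1 − α)(n + δ).
λ = (1 − 0.26) × 0.086 = 0.74 × 0.086 = 0.06364
Half-life = ln 2 / λ = 0.6931 / 0.06364 ≈ 10.89 years

about 10.9 years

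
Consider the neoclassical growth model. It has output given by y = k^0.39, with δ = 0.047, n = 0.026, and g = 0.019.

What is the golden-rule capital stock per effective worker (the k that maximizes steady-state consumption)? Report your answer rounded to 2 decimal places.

k_gold ≈ 10.67

The golden rule sets f'(k) = n + g + δ, i.e. α·k^(α−1) = n + g + δ.
So k^(1−α) = α / (n + g + δ) = 0.39 / 0.092 = 4.2391.
k_gold = 4.2391^(1/0.61) ≈ 10.6738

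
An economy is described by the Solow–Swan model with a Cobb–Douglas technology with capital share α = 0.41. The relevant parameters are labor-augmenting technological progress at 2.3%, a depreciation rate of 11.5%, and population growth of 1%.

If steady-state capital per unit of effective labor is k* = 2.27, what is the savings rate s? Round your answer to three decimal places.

s ≈ 0.240

At the steady state, Δk = 0, so s·k^α = (n + g + δ)·k.
So s / (n + g + δ) = (k*)^(1−α) = 2.27^0.59 = 1.6220.
Therefore s = 1.6220 × (n + g + δ) = 1.6220 × 0.148 = 0.2401.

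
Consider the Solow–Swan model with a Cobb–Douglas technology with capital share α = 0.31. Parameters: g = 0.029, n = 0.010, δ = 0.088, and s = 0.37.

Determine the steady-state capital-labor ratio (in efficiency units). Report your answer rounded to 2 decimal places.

In steady state, investment equals break-even investment: s·k^α = (n + g + δ)·k.
Dividing both sides by k: k^(1−α) = s / (n + g + δ).
k^0.69 = 0.37 / (0.010 + 0.029 + 0.088) = 0.37 / 0.127 = 2.9134
k* = 2.9134^(1/0.69) ≈ 4.7102

k* = 4.71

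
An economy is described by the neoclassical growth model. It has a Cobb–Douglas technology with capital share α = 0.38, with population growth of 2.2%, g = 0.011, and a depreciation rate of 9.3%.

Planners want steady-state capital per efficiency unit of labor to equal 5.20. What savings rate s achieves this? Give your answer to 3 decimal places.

s ≈ 0.350

At the steady state, Δk = 0, so s·k^α = (n + g + δ)·k.
So s / (n + g + δ) = (k*)^(1−α) = 5.20^0.62 = 2.7792.
Therefore s = 2.7792 × (n + g + δ) = 2.7792 × 0.126 = 0.3502.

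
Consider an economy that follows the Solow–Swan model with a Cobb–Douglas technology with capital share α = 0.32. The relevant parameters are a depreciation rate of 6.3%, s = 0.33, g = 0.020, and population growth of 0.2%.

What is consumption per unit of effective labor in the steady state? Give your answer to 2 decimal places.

In steady state, investment equals break-even investment: s·k^α = (n + g + δ)·k.
Dividing both sides by k: k^(1−α) = s / (n + g + δ).
k^0.68 = 0.33 / (0.002 + 0.020 + 0.063) = 0.33 / 0.085 = 3.8824
k* = 3.8824^(1/0.68) ≈ 7.3506
y* = (k*)^α = 7.3506^0.32 ≈ 1.8933
c* = (1 − s)·y* = (1 − 0.33) × 1.8933 ≈ 1.2685

c* ≈ 1.27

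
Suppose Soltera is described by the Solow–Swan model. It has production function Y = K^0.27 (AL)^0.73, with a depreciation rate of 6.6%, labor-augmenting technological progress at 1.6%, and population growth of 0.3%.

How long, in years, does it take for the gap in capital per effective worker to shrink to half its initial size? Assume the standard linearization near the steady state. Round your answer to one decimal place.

half-life ≈ 11.2 years

Near the steady state the convergence rate is λ = (1 − α)(n + g + δ).
λ = (1 − 0.27) × 0.085 = 0.73 × 0.085 = 0.06205
Half-life = ln 2 / λ = 0.6931 / 0.06205 ≈ 11.17 years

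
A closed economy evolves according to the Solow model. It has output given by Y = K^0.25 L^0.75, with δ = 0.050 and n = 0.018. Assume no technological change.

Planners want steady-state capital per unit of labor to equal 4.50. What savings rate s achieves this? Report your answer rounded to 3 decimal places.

s ≈ 0.210

Steady state requires s·f(k) = (n + δ)·k, i.e. s·k^α = (n + δ)·k.
So s / (n + δ) = (k*)^(1−α) = 4.50^0.75 = 3.0897.
Therefore s = 3.0897 × (n + δ) = 3.0897 × 0.068 = 0.2101.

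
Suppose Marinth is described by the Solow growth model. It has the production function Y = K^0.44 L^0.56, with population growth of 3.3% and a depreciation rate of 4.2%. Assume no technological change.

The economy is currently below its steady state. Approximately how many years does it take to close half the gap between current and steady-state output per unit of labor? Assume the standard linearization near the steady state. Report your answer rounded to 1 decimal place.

Near the steady state the convergence rate is λ = (1 − α)(n + δ).
λ = (1 − 0.44) × 0.075 = 0.56 × 0.075 = 0.0420
Half-life = ln 2 / λ = 0.6931 / 0.0420 ≈ 16.50 years

about 16.5 years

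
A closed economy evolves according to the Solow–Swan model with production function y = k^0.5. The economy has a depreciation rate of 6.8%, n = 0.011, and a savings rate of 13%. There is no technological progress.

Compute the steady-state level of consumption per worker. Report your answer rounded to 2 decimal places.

In steady state, investment equals break-even investment: s·k^α = (n + δ)·k.
Rearranging, k^(1−α) = s / (n + δ).
k^0.5 = 0.13 / (0.011 + 0.068) = 0.13 / 0.079 = 1.6456
k* = 1.6456^(1/0.5) ≈ 2.7080
y* = (k*)^α = 2.7080^0.5 ≈ 1.6456
c* = (1 − s)·y* = (1 − 0.13) × 1.6456 ≈ 1.4317

c* ≈ 1.43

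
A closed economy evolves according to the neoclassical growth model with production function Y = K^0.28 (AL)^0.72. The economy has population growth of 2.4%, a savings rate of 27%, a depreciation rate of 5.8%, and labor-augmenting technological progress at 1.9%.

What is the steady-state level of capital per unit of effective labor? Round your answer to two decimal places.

k* ≈ 3.92

Steady state requires s·f(k) = (n + g + δ)·k, i.e. s·k^α = (n + g + δ)·k.
Rearranging, k^(1−α) = s / (n + g + δ).
k^0.72 = 0.27 / (0.024 + 0.019 + 0.058) = 0.27 / 0.101 = 2.6733
k* = 2.6733^(1/0.72) ≈ 3.9185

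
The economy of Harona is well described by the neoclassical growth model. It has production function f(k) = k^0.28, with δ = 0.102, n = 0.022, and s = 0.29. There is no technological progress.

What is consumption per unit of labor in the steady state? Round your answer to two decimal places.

In steady state, investment equals break-even investment: s·k^α = (n + δ)·k.
Dividing both sides by k: k^(1−α) = s / (n + δ).
k^0.72 = 0.29 / (0.022 + 0.102) = 0.29 / 0.124 = 2.3387
k* = 2.3387^(1/0.72) ≈ 3.2544
y* = (k*)^α = 3.2544^0.28 ≈ 1.3915
c* = (1 − s)·y* = (1 − 0.29) × 1.3915 ≈ 0.9880

c* ≈ 0.99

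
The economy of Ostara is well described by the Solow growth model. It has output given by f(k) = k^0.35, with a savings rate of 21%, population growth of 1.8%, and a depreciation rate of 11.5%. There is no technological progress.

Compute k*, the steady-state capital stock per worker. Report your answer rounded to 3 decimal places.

k* ≈ 2.019

Steady state requires s·f(k) = (n + δ)·k, i.e. s·k^α = (n + δ)·k.
Dividing both sides by k: k^(1−α) = s / (n + δ).
k^0.65 = 0.21 / (0.018 + 0.115) = 0.21 / 0.133 = 1.5789
k* = 1.5789^(1/0.65) ≈ 2.0191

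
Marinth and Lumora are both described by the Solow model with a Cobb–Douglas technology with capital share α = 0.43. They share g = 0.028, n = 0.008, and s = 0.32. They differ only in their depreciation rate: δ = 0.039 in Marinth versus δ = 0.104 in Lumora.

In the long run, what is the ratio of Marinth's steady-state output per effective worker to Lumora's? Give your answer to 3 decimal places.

Steady-state y* = [s/(n + g + δ)]^(α/(1−α)), so the ratio is [ (s_M/(n + g + δ)_M) / (s_L/(n + g + δ)_L) ]^0.7544.
s_M/(n + g + δ)_M = 0.32/0.075 = 4.2667; s_L/(n + g + δ)_L = 0.32/0.140 = 2.2857.
Ratio = (4.2667/2.2857)^0.7544 = 1.8667^0.7544 ≈ 1.6014

y*_M / y*_L ≈ 1.601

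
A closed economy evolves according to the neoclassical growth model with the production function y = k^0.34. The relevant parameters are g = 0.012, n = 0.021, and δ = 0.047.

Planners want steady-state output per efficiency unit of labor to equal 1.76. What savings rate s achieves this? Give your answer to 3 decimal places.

At the steady state, Δk = 0, so s·k^α = (n + g + δ)·k.
Since y* = [s/(n + g + δ)]^(α/(1−α)), we have s/(n + g + δ) = (y*)^((1−α)/α) = 1.76^1.9412 = 2.9963.
Therefore s = 2.9963 × (n + g + δ) = 2.9963 × 0.080 = 0.2397.

s ≈ 0.240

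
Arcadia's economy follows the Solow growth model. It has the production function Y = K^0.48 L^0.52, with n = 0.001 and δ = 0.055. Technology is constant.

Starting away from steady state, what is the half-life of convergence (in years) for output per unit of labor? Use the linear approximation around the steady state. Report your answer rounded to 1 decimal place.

about 23.8 years

Near the steady state the convergence rate is λ = (1 − α)(n + δ).
λ = (1 − 0.48) × 0.056 = 0.52 × 0.056 = 0.02912
Half-life = ln 2 / λ = 0.6931 / 0.02912 ≈ 23.80 years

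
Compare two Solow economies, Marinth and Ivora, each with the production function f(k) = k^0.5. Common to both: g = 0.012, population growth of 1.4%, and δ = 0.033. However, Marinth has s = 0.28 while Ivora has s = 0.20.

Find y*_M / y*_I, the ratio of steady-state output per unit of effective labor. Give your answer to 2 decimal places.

Steady-state y* = [s/(n + g + δ)]^(α/(1−α)), so the ratio is [ (s_M/(n + g + δ)_M) / (s_I/(n + g + δ)_I) ]^1.
s_M/(n + g + δ)_M = 0.28/0.059 = 4.7458; s_I/(n + g + δ)_I = 0.20/0.059 = 3.3898.
Ratio = (4.7458/3.3898)^1 = 1.4000^1 ≈ 1.4000

y*_M / y*_I ≈ 1.40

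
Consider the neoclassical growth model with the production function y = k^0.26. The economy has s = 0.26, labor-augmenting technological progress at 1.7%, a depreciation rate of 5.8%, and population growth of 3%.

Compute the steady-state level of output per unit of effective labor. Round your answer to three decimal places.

In steady state, investment equals break-even investment: s·k^α = (n + g + δ)·k.
Rearranging, k^(1−α) = s / (n + g + δ).
k^0.74 = 0.26 / (0.030 + 0.017 + 0.058) = 0.26 / 0.105 = 2.4762
k* = 2.4762^(1/0.74) ≈ 3.4052
y* = (k*)^α = 3.4052^0.26 ≈ 1.3752

y* ≈ 1.375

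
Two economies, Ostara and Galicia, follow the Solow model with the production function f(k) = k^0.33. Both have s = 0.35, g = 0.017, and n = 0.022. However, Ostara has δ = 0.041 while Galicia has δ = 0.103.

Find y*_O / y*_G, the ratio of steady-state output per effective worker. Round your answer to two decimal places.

ratio ≈ 1.33

Steady-state y* = [s/(n + g + δ)]^(α/(1−α)), so the ratio is [ (s_O/(n + g + δ)_O) / (s_G/(n + g + δ)_G) ]^0.4925.
s_O/(n + g + δ)_O = 0.35/0.080 = 4.3750; s_G/(n + g + δ)_G = 0.35/0.142 = 2.4648.
Ratio = (4.3750/2.4648)^0.4925 = 1.7750^0.4925 ≈ 1.3266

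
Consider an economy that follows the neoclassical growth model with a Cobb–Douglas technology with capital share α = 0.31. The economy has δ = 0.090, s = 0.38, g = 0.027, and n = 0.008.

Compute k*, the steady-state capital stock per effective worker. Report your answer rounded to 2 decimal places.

Steady state requires s·f(k) = (n + g + δ)·k, i.e. s·k^α = (n + g + δ)·k.
Rearranging, k^(1−α) = s / (n + g + δ).
k^0.69 = 0.38 / (0.008 + 0.027 + 0.090) = 0.38 / 0.125 = 3.0400
k* = 3.0400^(1/0.69) ≈ 5.0098

k* ≈ 5.01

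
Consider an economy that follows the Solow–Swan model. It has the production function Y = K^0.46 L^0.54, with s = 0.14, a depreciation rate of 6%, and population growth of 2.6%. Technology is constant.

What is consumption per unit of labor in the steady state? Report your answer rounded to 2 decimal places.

In steady state, investment equals break-even investment: s·k^α = (n + δ)·k.
Rearranging, k^(1−α) = s / (n + δ).
k^0.54 = 0.14 / (0.026 + 0.060) = 0.14 / 0.086 = 1.6279
k* = 1.6279^(1/0.54) ≈ 2.4655
y* = (k*)^α = 2.4655^0.46 ≈ 1.5145
c* = (1 − s)·y* = (1 − 0.14) × 1.5145 ≈ 1.3025

c* = 1.30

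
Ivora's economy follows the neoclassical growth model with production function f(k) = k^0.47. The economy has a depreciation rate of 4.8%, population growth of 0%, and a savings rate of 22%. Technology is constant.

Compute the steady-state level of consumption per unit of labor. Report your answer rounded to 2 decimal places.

At the steady state, Δk = 0, so s·k^α = (n + δ)·k.
Rearranging, k^(1−α) = s / (n + δ).
k^0.53 = 0.22 / (0.000 + 0.048) = 0.22 / 0.048 = 4.5833
k* = 4.5833^(1/0.53) ≈ 17.6810
y* = (k*)^α = 17.6810^0.47 ≈ 3.8577
c* = (1 − s)·y* = (1 − 0.22) × 3.8577 ≈ 3.0090

c* ≈ 3.01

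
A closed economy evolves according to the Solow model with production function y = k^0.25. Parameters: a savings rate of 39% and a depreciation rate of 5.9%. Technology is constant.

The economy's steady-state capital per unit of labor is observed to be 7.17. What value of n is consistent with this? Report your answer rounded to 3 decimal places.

n ≈ 0.030

In steady state, investment equals break-even investment: s·k^α = (n + δ)·k.
So s / (n + δ) = (k*)^(1−α) = 7.17^0.75 = 4.3817.
Therefore n + δ = s / 4.3817 = 0.39 / 4.3817 = 0.0890, so n = 0.0890 − 0.059 = 0.0300.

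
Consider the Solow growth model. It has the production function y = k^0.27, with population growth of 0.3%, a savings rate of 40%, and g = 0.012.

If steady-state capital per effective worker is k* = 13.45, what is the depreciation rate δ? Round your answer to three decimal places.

δ ≈ 0.045

In steady state, investment equals break-even investment: s·k^α = (n + g + δ)·k.
So s / (n + g + δ) = (k*)^(1−α) = 13.45^0.73 = 6.6676.
Therefore n + g + δ = s / 6.6676 = 0.40 / 6.6676 = 0.0600, so δ = 0.0600 − 0.015 = 0.0450.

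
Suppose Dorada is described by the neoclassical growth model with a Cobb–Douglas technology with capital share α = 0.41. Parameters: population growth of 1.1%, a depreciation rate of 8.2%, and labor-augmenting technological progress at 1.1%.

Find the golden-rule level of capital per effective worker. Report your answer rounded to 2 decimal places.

k_gold ≈ 10.23

The golden rule sets f'(k) = n + g + δ, i.e. α·k^(α−1) = n + g + δ.
So k^(1−α) = α / (n + g + δ) = 0.41 / 0.104 = 3.9423.
k_gold = 3.9423^(1/0.59) ≈ 10.2269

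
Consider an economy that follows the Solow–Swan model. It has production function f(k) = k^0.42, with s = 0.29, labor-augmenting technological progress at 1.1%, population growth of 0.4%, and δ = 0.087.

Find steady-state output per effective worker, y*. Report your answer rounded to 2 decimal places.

At the steady state, Δk = 0, so s·k^α = (n + g + δ)·k.
Rearranging, k^(1−α) = s / (n + g + δ).
k^0.58 = 0.29 / (0.004 + 0.011 + 0.087) = 0.29 / 0.102 = 2.8431
k* = 2.8431^(1/0.58) ≈ 6.0590
y* = (k*)^α = 6.0590^0.42 ≈ 2.1311

y* = 2.13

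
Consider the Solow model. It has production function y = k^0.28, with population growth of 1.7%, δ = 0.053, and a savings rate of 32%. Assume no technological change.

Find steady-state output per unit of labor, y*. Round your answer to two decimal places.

y* = 1.81

Steady state requires s·f(k) = (n + δ)·k, i.e. s·k^α = (n + δ)·k.
Dividing both sides by k: k^(1−α) = s / (n + δ).
k^0.72 = 0.32 / (0.017 + 0.053) = 0.32 / 0.070 = 4.5714
k* = 4.5714^(1/0.72) ≈ 8.2553
y* = (k*)^α = 8.2553^0.28 ≈ 1.8059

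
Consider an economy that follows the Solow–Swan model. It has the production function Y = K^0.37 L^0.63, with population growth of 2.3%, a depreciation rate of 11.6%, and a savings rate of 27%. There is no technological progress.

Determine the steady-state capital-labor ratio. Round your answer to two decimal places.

Steady state requires s·f(k) = (n + δ)·k, i.e. s·k^α = (n + δ)·k.
Rearranging, k^(1−α) = s / (n + δ).
k^0.63 = 0.27 / (0.023 + 0.116) = 0.27 / 0.139 = 1.9424
k* = 1.9424^(1/0.63) ≈ 2.8687

k* ≈ 2.87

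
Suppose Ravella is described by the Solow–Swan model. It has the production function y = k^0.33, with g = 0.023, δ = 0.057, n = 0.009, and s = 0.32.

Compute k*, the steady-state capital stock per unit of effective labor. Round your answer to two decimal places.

In steady state, investment equals break-even investment: s·k^α = (n + g + δ)·k.
Rearranging, k^(1−α) = s / (n + g + δ).
k^0.67 = 0.32 / (0.009 + 0.023 + 0.057) = 0.32 / 0.089 = 3.5955
k* = 3.5955^(1/0.67) ≈ 6.7529

k* = 6.75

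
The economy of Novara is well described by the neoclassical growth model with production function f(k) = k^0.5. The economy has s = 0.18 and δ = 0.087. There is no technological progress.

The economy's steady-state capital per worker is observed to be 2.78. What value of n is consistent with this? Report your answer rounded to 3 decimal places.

n ≈ 0.021

At the steady state, Δk = 0, so s·k^α = (n + δ)·k.
So s / (n + δ) = (k*)^(1−α) = 2.78^0.5 = 1.6673.
Therefore n + δ = s / 1.6673 = 0.18 / 1.6673 = 0.1080, so n = 0.1080 − 0.087 = 0.0210.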